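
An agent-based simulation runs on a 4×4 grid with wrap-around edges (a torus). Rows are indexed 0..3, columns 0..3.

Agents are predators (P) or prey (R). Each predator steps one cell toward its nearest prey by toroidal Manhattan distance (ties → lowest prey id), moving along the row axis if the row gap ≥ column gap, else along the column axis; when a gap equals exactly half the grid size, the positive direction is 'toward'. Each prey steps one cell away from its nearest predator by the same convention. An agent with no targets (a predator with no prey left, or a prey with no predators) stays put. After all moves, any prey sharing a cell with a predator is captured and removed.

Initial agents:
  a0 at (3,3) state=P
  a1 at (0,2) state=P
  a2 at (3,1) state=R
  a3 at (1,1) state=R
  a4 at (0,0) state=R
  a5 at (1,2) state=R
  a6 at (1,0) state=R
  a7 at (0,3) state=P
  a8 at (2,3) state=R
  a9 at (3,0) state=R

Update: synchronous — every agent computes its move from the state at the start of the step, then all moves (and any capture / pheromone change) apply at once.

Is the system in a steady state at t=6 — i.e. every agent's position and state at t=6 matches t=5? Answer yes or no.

no

t=1: a0@(2,3):P a1@(1,2):P a2@(3,0):R a3@(2,1):R a4@(0,1):R a5@(2,2):R a6@(2,0):R a7@(0,0):P a8@(1,3):R a9@(3,1):R
t=2: a0@(2,2):P a1@(2,2):P a2@(2,0):R a3@(2,0):R a4@(0,2):R a5@(2,1):R a6@(2,1):R a7@(3,0):P a8@(0,3):R a9@(2,1):R
t=3: a0@(2,1):P a1@(2,1):P a2@(1,0):R a3@(1,0):R a4@(3,2):R a7@(2,0):P a8@(1,3):R
t=4: a0@(1,1):P a1@(1,1):P a2@(0,0):R a3@(0,0):R a4@(0,2):R a7@(1,0):P a8@(0,3):R
t=5: a0@(0,1):P a1@(0,1):P a2@(3,0):R a3@(3,0):R a4@(3,2):R a7@(0,0):P a8@(3,3):R
t=6: a0@(3,1):P a1@(3,1):P a2@(2,0):R a3@(2,0):R a4@(2,2):R a7@(3,0):P a8@(2,3):R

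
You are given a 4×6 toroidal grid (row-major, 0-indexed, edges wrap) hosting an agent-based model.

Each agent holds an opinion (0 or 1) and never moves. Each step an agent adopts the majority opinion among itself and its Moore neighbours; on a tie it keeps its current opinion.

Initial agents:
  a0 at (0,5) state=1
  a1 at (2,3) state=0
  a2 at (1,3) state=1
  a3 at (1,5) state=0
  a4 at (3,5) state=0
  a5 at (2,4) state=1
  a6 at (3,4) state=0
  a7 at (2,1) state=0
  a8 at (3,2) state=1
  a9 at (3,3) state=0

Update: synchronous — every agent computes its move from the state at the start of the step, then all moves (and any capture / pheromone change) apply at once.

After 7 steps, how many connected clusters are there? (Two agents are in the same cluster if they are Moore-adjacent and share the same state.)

t=1: a0@(0,5):0 a1@(2,3):0 a2@(1,3):1 a3@(1,5):1 a4@(3,5):0 a5@(2,4):0 a6@(3,4):0 a7@(2,1):0 a8@(3,2):0 a9@(3,3):0
t=2: a0@(0,5):0 a1@(2,3):0 a2@(1,3):0 a3@(1,5):0 a4@(3,5):0 a5@(2,4):0 a6@(3,4):0 a7@(2,1):0 a8@(3,2):0 a9@(3,3):0
t=3: (unchanged — steady state)

1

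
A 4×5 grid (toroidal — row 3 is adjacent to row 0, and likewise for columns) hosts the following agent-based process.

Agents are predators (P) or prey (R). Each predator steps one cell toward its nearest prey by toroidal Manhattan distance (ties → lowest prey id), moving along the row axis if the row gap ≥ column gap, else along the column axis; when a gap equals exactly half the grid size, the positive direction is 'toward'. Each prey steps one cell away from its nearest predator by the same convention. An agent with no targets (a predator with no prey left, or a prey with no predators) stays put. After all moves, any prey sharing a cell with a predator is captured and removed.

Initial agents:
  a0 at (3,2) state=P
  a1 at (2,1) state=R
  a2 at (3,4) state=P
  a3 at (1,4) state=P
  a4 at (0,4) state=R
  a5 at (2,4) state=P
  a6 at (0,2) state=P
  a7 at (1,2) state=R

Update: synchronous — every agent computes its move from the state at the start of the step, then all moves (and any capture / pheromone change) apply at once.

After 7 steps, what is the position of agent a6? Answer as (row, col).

t=1: a0@(2,2):P a1@(1,1):R a2@(0,4):P a3@(0,4):P a4@(1,4):R a5@(2,0):P a6@(1,2):P
t=2: a0@(1,2):P a2@(1,4):P a3@(1,4):P a4@(2,4):R a5@(1,0):P a6@(1,1):P
t=3: a0@(1,3):P a2@(2,4):P a3@(2,4):P a4@(3,4):R a5@(2,0):P a6@(1,0):P
t=4: a0@(2,3):P a2@(3,4):P a3@(3,4):P a4@(0,4):R a5@(3,0):P a6@(2,0):P
t=5: a0@(3,3):P a2@(0,4):P a3@(0,4):P a4@(1,4):R a5@(0,0):P a6@(3,0):P
t=6: a0@(0,3):P a2@(1,4):P a3@(1,4):P a4@(2,4):R a5@(1,0):P a6@(0,0):P
t=7: a0@(1,3):P a2@(2,4):P a3@(2,4):P a4@(3,4):R a5@(2,0):P a6@(1,0):P

(1, 0)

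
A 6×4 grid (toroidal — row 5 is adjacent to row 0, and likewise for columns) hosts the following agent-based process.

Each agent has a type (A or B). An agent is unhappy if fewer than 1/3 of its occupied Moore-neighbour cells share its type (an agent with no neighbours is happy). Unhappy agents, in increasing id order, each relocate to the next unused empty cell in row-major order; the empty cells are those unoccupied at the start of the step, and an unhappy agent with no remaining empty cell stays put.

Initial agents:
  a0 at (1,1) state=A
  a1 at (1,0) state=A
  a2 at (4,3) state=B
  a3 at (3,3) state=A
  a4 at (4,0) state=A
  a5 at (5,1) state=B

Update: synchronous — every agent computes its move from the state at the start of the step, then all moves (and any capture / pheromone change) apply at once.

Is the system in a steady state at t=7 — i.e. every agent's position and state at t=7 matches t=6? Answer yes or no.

yes

t=1: a0@(1,1):A a1@(1,0):A a2@(0,0):B a3@(3,3):A a4@(4,0):A a5@(0,1):B
t=2: (unchanged — steady state)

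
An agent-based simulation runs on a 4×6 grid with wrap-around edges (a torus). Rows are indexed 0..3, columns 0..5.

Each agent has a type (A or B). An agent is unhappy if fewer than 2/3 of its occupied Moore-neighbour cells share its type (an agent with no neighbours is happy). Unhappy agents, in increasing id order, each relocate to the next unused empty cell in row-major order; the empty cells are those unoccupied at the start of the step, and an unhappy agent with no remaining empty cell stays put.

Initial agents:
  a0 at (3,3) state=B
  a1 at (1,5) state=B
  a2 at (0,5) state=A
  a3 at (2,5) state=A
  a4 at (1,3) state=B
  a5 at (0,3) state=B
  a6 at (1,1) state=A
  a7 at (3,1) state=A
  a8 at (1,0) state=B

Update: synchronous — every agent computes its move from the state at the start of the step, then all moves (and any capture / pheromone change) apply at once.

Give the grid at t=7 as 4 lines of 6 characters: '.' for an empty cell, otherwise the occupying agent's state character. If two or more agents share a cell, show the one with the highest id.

...BB.
.BAAA.
BBA...
......

t=1: a0@(3,3):B a1@(0,0):B a2@(0,1):A a3@(0,2):A a4@(1,3):B a5@(0,3):B a6@(0,4):A a7@(3,1):A a8@(1,2):B
t=2: a0@(0,5):B a1@(1,0):B a2@(1,1):A a3@(1,4):A a4@(1,5):B a5@(2,0):B a6@(2,1):A a7@(3,1):A a8@(2,2):B
t=3: a0@(0,5):B a1@(0,0):B a2@(0,1):A a3@(0,2):A a4@(1,5):B a5@(0,3):B a6@(0,4):A a7@(1,2):A a8@(1,3):B
t=4: a0@(0,5):B a1@(0,0):B a2@(0,1):A a3@(1,0):A a4@(1,5):B a5@(1,1):B a6@(1,4):A a7@(2,0):A a8@(2,1):B
t=5: a0@(0,2):B a1@(0,3):B a2@(0,4):A a3@(1,2):A a4@(1,3):B a5@(2,2):B a6@(2,3):A a7@(2,4):A a8@(2,5):B
t=6: a0@(0,2):B a1@(0,0):B a2@(0,1):A a3@(0,5):A a4@(1,0):B a5@(1,1):B a6@(1,4):A a7@(1,5):A a8@(2,0):B
t=7: a0@(0,3):B a1@(0,4):B a2@(1,2):A a3@(1,3):A a4@(2,1):B a5@(1,1):B a6@(1,4):A a7@(2,2):A a8@(2,0):B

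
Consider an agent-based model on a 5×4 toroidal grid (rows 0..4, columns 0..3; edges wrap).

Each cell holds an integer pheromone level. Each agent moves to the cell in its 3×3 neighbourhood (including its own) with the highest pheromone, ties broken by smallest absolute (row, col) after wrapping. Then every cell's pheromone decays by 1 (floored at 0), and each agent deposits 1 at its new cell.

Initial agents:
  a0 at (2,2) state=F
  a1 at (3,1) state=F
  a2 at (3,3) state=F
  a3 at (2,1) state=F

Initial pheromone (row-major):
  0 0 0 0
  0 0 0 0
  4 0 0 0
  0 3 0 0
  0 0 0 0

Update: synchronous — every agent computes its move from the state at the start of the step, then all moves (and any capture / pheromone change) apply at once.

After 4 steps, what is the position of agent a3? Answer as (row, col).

t=1: a0@(3,1) a1@(2,0) a2@(2,0) a3@(2,0) | pheromone: 0 0 0 0 / 0 0 0 0 / 6 0 0 0 / 0 3 0 0 / 0 0 0 0
t=2: a0@(2,0) a1@(2,0) a2@(2,0) a3@(2,0) | pheromone: 0 0 0 0 / 0 0 0 0 / 9 0 0 0 / 0 2 0 0 / 0 0 0 0
t=3: a0@(2,0) a1@(2,0) a2@(2,0) a3@(2,0) | pheromone: 0 0 0 0 / 0 0 0 0 / 12 0 0 0 / 0 1 0 0 / 0 0 0 0
t=4: a0@(2,0) a1@(2,0) a2@(2,0) a3@(2,0) | pheromone: 0 0 0 0 / 0 0 0 0 / 15 0 0 0 / 0 0 0 0 / 0 0 0 0

(2, 0)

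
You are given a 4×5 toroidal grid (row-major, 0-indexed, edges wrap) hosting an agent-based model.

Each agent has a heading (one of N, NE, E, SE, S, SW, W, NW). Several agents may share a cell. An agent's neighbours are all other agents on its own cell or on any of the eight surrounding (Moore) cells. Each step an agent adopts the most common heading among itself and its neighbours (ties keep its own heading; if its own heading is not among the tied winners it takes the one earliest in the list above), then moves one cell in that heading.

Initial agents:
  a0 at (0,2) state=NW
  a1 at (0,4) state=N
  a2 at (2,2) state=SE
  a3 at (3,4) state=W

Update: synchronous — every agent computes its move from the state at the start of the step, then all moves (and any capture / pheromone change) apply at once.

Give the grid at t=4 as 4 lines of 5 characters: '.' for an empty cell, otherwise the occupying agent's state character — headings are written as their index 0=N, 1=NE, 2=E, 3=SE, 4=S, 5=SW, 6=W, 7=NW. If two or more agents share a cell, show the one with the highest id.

t=1: a0@(3,1):NW a1@(3,4):N a2@(3,3):SE a3@(3,3):W
t=2: a0@(2,0):NW a1@(2,4):N a2@(0,4):SE a3@(3,2):W
t=3: a0@(1,4):NW a1@(1,4):N a2@(1,0):SE a3@(3,1):W
t=4: a0@(0,3):NW a1@(0,4):N a2@(2,1):SE a3@(3,0):W

...70
.....
.3...
6....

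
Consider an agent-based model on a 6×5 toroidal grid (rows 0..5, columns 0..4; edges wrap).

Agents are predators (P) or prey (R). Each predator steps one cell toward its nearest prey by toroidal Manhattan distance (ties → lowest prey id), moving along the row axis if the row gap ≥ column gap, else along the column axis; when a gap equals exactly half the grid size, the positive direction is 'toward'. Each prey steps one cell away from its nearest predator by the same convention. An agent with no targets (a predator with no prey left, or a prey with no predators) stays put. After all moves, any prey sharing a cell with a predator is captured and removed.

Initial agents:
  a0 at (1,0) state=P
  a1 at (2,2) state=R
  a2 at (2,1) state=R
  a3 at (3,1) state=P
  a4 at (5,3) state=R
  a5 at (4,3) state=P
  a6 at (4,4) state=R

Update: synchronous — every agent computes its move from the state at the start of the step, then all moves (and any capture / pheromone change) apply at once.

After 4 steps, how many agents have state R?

t=1: a0@(2,0):P a1@(1,2):R a2@(1,1):R a3@(2,1):P a4@(0,3):R a5@(5,3):P a6@(4,0):R
t=2: a0@(1,0):P a1@(0,2):R a2@(0,1):R a3@(1,1):P a4@(1,3):R a5@(0,3):P a6@(5,0):R
t=3: a0@(0,0):P a2@(5,1):R a3@(0,1):P a4@(2,3):R a5@(0,2):P a6@(4,0):R
t=4: a0@(5,0):P a2@(4,1):R a3@(5,1):P a4@(3,3):R a5@(5,2):P a6@(3,0):R

3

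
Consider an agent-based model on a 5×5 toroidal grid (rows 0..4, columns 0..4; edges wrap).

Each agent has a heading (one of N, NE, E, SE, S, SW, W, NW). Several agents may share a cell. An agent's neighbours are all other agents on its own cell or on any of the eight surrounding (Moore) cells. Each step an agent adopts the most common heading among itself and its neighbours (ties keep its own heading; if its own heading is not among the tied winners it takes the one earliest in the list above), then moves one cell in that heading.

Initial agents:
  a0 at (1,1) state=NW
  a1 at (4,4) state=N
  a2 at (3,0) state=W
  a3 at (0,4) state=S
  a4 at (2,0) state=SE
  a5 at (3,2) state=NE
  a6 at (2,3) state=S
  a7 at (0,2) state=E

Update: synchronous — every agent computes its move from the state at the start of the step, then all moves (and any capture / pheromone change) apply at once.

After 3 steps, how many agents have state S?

7

t=1: a0@(0,0):NW a1@(3,4):N a2@(3,4):W a3@(1,4):S a4@(3,1):SE a5@(2,3):NE a6@(3,3):S a7@(0,3):E
t=2: a0@(4,4):NW a1@(2,4):N a2@(3,3):W a3@(2,4):S a4@(4,2):SE a5@(3,3):S a6@(4,3):S a7@(0,4):E
t=3: a0@(0,4):S a1@(3,4):S a2@(4,3):S a3@(3,4):S a4@(0,2):S a5@(4,3):S a6@(0,3):S a7@(0,0):E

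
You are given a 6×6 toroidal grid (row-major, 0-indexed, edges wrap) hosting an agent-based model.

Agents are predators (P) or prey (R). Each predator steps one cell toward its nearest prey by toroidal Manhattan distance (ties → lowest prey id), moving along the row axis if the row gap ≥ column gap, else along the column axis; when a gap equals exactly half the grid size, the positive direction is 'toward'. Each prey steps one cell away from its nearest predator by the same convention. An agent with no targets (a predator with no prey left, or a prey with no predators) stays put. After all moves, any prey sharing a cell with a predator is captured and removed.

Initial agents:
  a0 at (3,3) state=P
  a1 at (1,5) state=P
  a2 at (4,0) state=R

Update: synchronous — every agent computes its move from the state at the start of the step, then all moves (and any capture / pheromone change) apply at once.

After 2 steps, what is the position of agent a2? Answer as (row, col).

t=1: a0@(3,4):P a1@(2,5):P a2@(4,5):R
t=2: a0@(4,4):P a1@(3,5):P a2@(5,5):R

(5, 5)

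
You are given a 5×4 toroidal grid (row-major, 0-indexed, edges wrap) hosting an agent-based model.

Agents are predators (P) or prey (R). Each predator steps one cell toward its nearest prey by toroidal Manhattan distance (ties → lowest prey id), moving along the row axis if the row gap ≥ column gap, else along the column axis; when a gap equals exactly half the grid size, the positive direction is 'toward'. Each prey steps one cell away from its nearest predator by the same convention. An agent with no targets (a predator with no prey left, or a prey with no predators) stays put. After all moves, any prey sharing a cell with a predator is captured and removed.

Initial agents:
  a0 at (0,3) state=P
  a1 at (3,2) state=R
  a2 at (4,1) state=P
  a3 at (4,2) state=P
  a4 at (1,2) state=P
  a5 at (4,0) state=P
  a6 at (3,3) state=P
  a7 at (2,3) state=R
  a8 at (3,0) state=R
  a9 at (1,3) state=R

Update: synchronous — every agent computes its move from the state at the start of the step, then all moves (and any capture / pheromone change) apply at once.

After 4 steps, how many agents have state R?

t=1: a0@(1,3):P a1@(2,2):R a2@(3,1):P a3@(3,2):P a4@(1,3):P a5@(3,0):P a6@(3,2):P a8@(2,0):R a9@(2,3):R
t=2: a0@(2,3):P a1@(1,2):R a2@(2,1):P a3@(2,2):P a4@(2,3):P a5@(2,0):P a6@(2,2):P a8@(1,0):R a9@(3,3):R
t=3: a0@(3,3):P a1@(0,2):R a2@(1,1):P a3@(1,2):P a4@(3,3):P a5@(1,0):P a6@(1,2):P a8@(0,0):R a9@(4,3):R
t=4: a0@(4,3):P a1@(4,2):R a2@(0,1):P a3@(0,2):P a4@(4,3):P a5@(0,0):P a6@(0,2):P a8@(4,0):R a9@(0,3):R

3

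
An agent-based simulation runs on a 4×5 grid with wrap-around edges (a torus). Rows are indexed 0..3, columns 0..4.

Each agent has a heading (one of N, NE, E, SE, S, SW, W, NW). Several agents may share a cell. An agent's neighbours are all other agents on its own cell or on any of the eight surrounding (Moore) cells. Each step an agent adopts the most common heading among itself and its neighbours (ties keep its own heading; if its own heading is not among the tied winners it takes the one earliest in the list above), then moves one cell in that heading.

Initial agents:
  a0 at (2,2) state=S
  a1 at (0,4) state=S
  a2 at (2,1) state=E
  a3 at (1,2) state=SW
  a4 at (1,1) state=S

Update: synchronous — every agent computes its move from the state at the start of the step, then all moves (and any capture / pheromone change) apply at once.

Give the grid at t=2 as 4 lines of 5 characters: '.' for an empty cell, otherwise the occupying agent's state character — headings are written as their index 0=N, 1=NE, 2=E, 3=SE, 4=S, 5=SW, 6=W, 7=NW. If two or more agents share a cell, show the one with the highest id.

t=1: a0@(3,2):S a1@(1,4):S a2@(3,1):S a3@(2,2):S a4@(2,1):S
t=2: a0@(0,2):S a1@(2,4):S a2@(0,1):S a3@(3,2):S a4@(3,1):S

.44..
.....
....4
.44..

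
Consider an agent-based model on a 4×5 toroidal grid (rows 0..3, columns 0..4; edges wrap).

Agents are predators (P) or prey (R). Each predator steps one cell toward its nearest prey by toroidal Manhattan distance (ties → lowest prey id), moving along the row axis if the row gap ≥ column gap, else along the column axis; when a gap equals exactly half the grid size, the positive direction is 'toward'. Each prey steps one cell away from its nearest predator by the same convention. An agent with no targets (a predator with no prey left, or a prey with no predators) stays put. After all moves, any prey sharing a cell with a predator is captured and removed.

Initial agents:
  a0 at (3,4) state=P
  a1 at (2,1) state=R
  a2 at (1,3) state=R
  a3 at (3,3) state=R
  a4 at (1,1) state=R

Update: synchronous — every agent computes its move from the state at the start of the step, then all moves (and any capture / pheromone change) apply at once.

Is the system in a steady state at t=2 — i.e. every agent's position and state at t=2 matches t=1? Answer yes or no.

t=1: a0@(3,3):P a1@(2,2):R a2@(0,3):R a3@(3,2):R a4@(0,1):R
t=2: a0@(0,3):P a1@(1,2):R a2@(1,3):R a3@(3,1):R a4@(0,0):R

no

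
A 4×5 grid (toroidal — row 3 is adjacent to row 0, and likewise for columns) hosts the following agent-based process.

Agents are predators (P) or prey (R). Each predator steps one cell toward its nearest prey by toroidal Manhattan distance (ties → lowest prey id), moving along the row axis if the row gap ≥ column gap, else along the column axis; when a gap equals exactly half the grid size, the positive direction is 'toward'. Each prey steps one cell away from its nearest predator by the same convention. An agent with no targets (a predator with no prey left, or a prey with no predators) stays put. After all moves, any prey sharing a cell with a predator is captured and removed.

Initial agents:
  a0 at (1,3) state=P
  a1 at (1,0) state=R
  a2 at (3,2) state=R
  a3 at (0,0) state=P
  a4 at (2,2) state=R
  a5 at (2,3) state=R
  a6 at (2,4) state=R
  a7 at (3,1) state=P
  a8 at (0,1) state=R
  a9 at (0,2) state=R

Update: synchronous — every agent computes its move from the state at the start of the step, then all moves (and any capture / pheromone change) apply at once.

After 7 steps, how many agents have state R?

5

t=1: a0@(2,3):P a1@(2,0):R a2@(3,3):R a3@(1,0):P a5@(3,3):R a6@(3,4):R a7@(3,2):P a8@(0,2):R
t=2: a0@(3,3):P a1@(3,0):R a2@(0,3):R a3@(2,0):P a5@(0,3):R a6@(0,4):R a7@(3,3):P a8@(1,2):R
t=3: a0@(0,3):P a1@(0,0):R a2@(1,3):R a3@(3,0):P a5@(1,3):R a6@(1,4):R a7@(0,3):P a8@(0,2):R
t=4: a0@(1,3):P a1@(1,0):R a2@(2,3):R a3@(0,0):P a5@(2,3):R a6@(2,4):R a7@(1,3):P a8@(0,1):R
t=5: a0@(2,3):P a1@(2,0):R a2@(3,3):R a3@(1,0):P a5@(3,3):R a6@(3,4):R a7@(2,3):P a8@(0,2):R
t=6: a0@(3,3):P a1@(3,0):R a2@(0,3):R a3@(2,0):P a5@(0,3):R a6@(0,4):R a7@(3,3):P a8@(3,2):R
t=7: a0@(0,3):P a1@(0,0):R a2@(1,3):R a3@(3,0):P a5@(1,3):R a6@(1,4):R a7@(0,3):P a8@(3,1):R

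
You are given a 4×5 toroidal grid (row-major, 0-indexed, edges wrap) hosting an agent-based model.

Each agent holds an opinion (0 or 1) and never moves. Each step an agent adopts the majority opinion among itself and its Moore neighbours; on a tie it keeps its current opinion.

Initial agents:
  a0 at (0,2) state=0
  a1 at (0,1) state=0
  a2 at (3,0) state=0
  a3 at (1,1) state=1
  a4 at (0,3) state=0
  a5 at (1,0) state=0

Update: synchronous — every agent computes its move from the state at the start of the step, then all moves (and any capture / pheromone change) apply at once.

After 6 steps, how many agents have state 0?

6

t=1: a0@(0,2):0 a1@(0,1):0 a2@(3,0):0 a3@(1,1):0 a4@(0,3):0 a5@(1,0):0
t=2: (unchanged — steady state)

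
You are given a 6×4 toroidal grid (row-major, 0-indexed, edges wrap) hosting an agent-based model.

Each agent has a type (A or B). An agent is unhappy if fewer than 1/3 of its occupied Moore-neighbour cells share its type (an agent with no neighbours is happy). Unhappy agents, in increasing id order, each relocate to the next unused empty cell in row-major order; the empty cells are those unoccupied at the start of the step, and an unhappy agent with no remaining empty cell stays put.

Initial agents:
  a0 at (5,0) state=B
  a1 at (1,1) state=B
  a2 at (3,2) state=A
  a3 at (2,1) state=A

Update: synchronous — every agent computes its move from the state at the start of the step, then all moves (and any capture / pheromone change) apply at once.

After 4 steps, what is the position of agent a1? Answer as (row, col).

t=1: a0@(5,0):B a1@(0,0):B a2@(3,2):A a3@(2,1):A
t=2: (unchanged — steady state)

(0, 0)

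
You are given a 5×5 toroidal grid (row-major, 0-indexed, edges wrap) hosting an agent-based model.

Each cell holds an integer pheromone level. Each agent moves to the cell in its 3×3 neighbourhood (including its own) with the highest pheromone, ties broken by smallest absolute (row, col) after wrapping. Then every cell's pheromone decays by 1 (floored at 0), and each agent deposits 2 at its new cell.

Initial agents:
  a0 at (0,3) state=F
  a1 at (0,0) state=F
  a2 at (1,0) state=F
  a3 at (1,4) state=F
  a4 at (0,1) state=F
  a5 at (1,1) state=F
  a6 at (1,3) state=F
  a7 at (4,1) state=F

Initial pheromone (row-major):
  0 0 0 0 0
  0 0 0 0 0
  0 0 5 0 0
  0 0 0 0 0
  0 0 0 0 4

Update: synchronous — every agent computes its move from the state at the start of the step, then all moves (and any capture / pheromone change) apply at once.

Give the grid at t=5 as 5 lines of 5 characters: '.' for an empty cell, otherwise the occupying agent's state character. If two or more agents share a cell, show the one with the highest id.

t=1: a0@(4,4) a1@(4,4) a2@(0,0) a3@(0,0) a4@(0,0) a5@(2,2) a6@(2,2) a7@(0,0) | pheromone: 8 0 0 0 0 / 0 0 0 0 0 / 0 0 8 0 0 / 0 0 0 0 0 / 0 0 0 0 7
t=2: a0@(0,0) a1@(0,0) a2@(0,0) a3@(0,0) a4@(0,0) a5@(2,2) a6@(2,2) a7@(0,0) | pheromone: 19 0 0 0 0 / 0 0 0 0 0 / 0 0 11 0 0 / 0 0 0 0 0 / 0 0 0 0 6
t=3: a0@(0,0) a1@(0,0) a2@(0,0) a3@(0,0) a4@(0,0) a5@(2,2) a6@(2,2) a7@(0,0) | pheromone: 30 0 0 0 0 / 0 0 0 0 0 / 0 0 14 0 0 / 0 0 0 0 0 / 0 0 0 0 5
t=4: a0@(0,0) a1@(0,0) a2@(0,0) a3@(0,0) a4@(0,0) a5@(2,2) a6@(2,2) a7@(0,0) | pheromone: 41 0 0 0 0 / 0 0 0 0 0 / 0 0 17 0 0 / 0 0 0 0 0 / 0 0 0 0 4
t=5: a0@(0,0) a1@(0,0) a2@(0,0) a3@(0,0) a4@(0,0) a5@(2,2) a6@(2,2) a7@(0,0) | pheromone: 52 0 0 0 0 / 0 0 0 0 0 / 0 0 20 0 0 / 0 0 0 0 0 / 0 0 0 0 3

F....
.....
..F..
.....
.....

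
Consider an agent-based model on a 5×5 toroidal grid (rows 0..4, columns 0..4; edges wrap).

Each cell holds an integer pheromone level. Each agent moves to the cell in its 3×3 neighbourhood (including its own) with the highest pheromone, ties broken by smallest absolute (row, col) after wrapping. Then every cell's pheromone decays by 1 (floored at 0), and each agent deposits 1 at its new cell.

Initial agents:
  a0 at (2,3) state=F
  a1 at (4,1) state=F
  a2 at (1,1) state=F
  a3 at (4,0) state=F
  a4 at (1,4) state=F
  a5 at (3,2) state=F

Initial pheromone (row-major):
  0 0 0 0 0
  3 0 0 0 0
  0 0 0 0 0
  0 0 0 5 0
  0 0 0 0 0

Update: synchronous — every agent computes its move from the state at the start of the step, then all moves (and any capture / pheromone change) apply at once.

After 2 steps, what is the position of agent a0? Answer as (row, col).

(3, 3)

t=1: a0@(3,3) a1@(0,0) a2@(1,0) a3@(0,0) a4@(1,0) a5@(3,3) | pheromone: 2 0 0 0 0 / 4 0 0 0 0 / 0 0 0 0 0 / 0 0 0 6 0 / 0 0 0 0 0
t=2: a0@(3,3) a1@(1,0) a2@(1,0) a3@(1,0) a4@(1,0) a5@(3,3) | pheromone: 1 0 0 0 0 / 7 0 0 0 0 / 0 0 0 0 0 / 0 0 0 7 0 / 0 0 0 0 0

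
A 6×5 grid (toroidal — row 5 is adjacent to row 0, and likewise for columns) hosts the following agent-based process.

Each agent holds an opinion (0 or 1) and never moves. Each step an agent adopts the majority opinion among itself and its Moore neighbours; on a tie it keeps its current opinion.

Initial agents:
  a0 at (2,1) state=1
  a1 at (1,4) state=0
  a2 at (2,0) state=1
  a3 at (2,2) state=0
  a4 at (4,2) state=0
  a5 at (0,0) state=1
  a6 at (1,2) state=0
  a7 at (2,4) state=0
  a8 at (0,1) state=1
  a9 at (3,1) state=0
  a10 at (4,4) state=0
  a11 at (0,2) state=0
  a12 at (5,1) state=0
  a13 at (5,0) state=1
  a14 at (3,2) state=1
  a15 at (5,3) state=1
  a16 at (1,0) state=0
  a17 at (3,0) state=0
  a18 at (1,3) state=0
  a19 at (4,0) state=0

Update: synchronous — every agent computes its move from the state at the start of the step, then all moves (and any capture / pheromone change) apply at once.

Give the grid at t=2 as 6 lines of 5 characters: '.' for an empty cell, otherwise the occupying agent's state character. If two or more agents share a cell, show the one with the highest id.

100..
0.000
000.0
000..
0.0.0
00.0.

t=1: a0@(2,1):0 a1@(1,4):0 a2@(2,0):0 a3@(2,2):0 a4@(4,2):0 a5@(0,0):1 a6@(1,2):0 a7@(2,4):0 a8@(0,1):0 a9@(3,1):0 a10@(4,4):0 a11@(0,2):0 a12@(5,1):0 a13@(5,0):1 a14@(3,2):0 a15@(5,3):0 a16@(1,0):1 a17@(3,0):0 a18@(1,3):0 a19@(4,0):0
t=2: a0@(2,1):0 a1@(1,4):0 a2@(2,0):0 a3@(2,2):0 a4@(4,2):0 a5@(0,0):1 a6@(1,2):0 a7@(2,4):0 a8@(0,1):0 a9@(3,1):0 a10@(4,4):0 a11@(0,2):0 a12@(5,1):0 a13@(5,0):0 a14@(3,2):0 a15@(5,3):0 a16@(1,0):0 a17@(3,0):0 a18@(1,3):0 a19@(4,0):0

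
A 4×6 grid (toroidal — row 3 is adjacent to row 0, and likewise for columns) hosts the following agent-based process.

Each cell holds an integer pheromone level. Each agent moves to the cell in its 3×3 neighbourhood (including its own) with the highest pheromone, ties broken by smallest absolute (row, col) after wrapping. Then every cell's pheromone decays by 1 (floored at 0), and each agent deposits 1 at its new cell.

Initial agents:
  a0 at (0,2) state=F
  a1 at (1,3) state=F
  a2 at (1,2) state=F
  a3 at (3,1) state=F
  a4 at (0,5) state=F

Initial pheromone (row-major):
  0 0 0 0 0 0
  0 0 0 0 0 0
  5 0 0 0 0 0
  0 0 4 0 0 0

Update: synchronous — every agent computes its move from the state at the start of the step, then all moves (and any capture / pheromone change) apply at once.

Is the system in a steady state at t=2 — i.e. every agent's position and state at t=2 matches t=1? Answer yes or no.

no

t=1: a0@(3,2) a1@(0,2) a2@(0,1) a3@(2,0) a4@(0,0) | pheromone: 1 1 1 0 0 0 / 0 0 0 0 0 0 / 5 0 0 0 0 0 / 0 0 4 0 0 0
t=2: a0@(3,2) a1@(3,2) a2@(3,2) a3@(2,0) a4@(0,0) | pheromone: 1 0 0 0 0 0 / 0 0 0 0 0 0 / 5 0 0 0 0 0 / 0 0 6 0 0 0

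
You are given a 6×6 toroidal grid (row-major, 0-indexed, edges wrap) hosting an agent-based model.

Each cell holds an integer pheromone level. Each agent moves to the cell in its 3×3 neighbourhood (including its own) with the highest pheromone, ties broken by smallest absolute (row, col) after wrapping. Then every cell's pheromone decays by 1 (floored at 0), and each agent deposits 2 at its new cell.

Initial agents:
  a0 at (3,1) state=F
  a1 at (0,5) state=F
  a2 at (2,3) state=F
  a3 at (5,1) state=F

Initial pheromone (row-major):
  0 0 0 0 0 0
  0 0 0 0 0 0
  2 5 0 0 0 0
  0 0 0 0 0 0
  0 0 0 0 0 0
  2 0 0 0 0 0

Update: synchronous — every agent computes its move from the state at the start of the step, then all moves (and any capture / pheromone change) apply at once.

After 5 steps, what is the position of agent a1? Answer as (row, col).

t=1: a0@(2,1) a1@(5,0) a2@(1,2) a3@(5,0) | pheromone: 0 0 0 0 0 0 / 0 0 2 0 0 0 / 1 6 0 0 0 0 / 0 0 0 0 0 0 / 0 0 0 0 0 0 / 5 0 0 0 0 0
t=2: a0@(2,1) a1@(5,0) a2@(2,1) a3@(5,0) | pheromone: 0 0 0 0 0 0 / 0 0 1 0 0 0 / 0 9 0 0 0 0 / 0 0 0 0 0 0 / 0 0 0 0 0 0 / 8 0 0 0 0 0
t=3: a0@(2,1) a1@(5,0) a2@(2,1) a3@(5,0) | pheromone: 0 0 0 0 0 0 / 0 0 0 0 0 0 / 0 12 0 0 0 0 / 0 0 0 0 0 0 / 0 0 0 0 0 0 / 11 0 0 0 0 0
t=4: a0@(2,1) a1@(5,0) a2@(2,1) a3@(5,0) | pheromone: 0 0 0 0 0 0 / 0 0 0 0 0 0 / 0 15 0 0 0 0 / 0 0 0 0 0 0 / 0 0 0 0 0 0 / 14 0 0 0 0 0
t=5: a0@(2,1) a1@(5,0) a2@(2,1) a3@(5,0) | pheromone: 0 0 0 0 0 0 / 0 0 0 0 0 0 / 0 18 0 0 0 0 / 0 0 0 0 0 0 / 0 0 0 0 0 0 / 17 0 0 0 0 0

(5, 0)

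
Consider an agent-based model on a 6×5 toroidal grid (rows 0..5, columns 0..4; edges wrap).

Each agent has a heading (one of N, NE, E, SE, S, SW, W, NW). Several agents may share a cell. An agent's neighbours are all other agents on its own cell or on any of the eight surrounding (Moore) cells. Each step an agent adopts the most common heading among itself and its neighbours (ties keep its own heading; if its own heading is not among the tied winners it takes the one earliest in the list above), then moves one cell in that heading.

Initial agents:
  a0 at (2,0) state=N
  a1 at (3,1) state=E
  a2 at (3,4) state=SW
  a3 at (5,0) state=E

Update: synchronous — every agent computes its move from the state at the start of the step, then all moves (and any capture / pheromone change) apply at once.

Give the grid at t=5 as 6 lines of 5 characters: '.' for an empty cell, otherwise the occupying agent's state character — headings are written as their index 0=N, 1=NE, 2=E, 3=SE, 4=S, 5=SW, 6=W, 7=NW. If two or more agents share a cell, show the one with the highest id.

t=1: a0@(1,0):N a1@(3,2):E a2@(4,3):SW a3@(5,1):E
t=2: a0@(0,0):N a1@(3,3):E a2@(5,2):SW a3@(5,2):E
t=3: a0@(5,0):N a1@(3,4):E a2@(0,1):SW a3@(5,3):E
t=4: a0@(4,0):N a1@(3,0):E a2@(1,0):SW a3@(5,4):E
t=5: a0@(4,1):E a1@(3,1):E a2@(2,4):SW a3@(5,0):E

.....
.....
....5
.2...
.2...
2....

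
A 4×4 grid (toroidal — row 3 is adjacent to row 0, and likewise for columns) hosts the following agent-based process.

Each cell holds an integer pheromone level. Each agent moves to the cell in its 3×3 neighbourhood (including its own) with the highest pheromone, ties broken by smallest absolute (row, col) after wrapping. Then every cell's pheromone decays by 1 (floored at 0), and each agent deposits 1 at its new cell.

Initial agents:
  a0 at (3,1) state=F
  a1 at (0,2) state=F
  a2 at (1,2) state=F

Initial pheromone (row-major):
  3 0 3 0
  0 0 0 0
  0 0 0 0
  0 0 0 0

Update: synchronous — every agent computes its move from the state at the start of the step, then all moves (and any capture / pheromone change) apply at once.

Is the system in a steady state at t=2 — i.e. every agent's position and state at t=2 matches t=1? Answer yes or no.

t=1: a0@(0,0) a1@(0,2) a2@(0,2) | pheromone: 3 0 4 0 / 0 0 0 0 / 0 0 0 0 / 0 0 0 0
t=2: a0@(0,0) a1@(0,2) a2@(0,2) | pheromone: 3 0 5 0 / 0 0 0 0 / 0 0 0 0 / 0 0 0 0

yes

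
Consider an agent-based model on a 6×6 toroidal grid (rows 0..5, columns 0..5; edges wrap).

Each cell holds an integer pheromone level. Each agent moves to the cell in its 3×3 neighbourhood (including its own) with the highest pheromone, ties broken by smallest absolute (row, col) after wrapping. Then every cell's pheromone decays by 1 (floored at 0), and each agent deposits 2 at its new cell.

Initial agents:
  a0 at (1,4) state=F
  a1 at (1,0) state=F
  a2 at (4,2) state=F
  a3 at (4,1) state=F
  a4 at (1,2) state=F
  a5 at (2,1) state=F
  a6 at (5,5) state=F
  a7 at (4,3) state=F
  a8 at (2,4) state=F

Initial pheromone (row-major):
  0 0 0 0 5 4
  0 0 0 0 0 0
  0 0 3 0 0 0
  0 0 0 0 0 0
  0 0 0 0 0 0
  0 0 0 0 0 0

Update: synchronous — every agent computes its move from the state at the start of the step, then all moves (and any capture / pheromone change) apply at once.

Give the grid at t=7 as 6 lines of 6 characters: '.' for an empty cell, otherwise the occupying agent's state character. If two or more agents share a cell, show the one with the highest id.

t=1: a0@(0,4) a1@(0,5) a2@(3,1) a3@(3,0) a4@(2,2) a5@(2,2) a6@(0,4) a7@(3,2) a8@(1,3) | pheromone: 0 0 0 0 8 5 / 0 0 0 2 0 0 / 0 0 6 0 0 0 / 2 2 2 0 0 0 / 0 0 0 0 0 0 / 0 0 0 0 0 0
t=2: a0@(0,4) a1@(0,4) a2@(2,2) a3@(3,0) a4@(2,2) a5@(2,2) a6@(0,4) a7@(2,2) a8@(0,4) | pheromone: 0 0 0 0 15 4 / 0 0 0 1 0 0 / 0 0 13 0 0 0 / 3 1 1 0 0 0 / 0 0 0 0 0 0 / 0 0 0 0 0 0
t=3: a0@(0,4) a1@(0,4) a2@(2,2) a3@(3,0) a4@(2,2) a5@(2,2) a6@(0,4) a7@(2,2) a8@(0,4) | pheromone: 0 0 0 0 22 3 / 0 0 0 0 0 0 / 0 0 20 0 0 0 / 4 0 0 0 0 0 / 0 0 0 0 0 0 / 0 0 0 0 0 0
t=4: a0@(0,4) a1@(0,4) a2@(2,2) a3@(3,0) a4@(2,2) a5@(2,2) a6@(0,4) a7@(2,2) a8@(0,4) | pheromone: 0 0 0 0 29 2 / 0 0 0 0 0 0 / 0 0 27 0 0 0 / 5 0 0 0 0 0 / 0 0 0 0 0 0 / 0 0 0 0 0 0
t=5: a0@(0,4) a1@(0,4) a2@(2,2) a3@(3,0) a4@(2,2) a5@(2,2) a6@(0,4) a7@(2,2) a8@(0,4) | pheromone: 0 0 0 0 36 1 / 0 0 0 0 0 0 / 0 0 34 0 0 0 / 6 0 0 0 0 0 / 0 0 0 0 0 0 / 0 0 0 0 0 0
t=6: a0@(0,4) a1@(0,4) a2@(2,2) a3@(3,0) a4@(2,2) a5@(2,2) a6@(0,4) a7@(2,2) a8@(0,4) | pheromone: 0 0 0 0 43 0 / 0 0 0 0 0 0 / 0 0 41 0 0 0 / 7 0 0 0 0 0 / 0 0 0 0 0 0 / 0 0 0 0 0 0
t=7: a0@(0,4) a1@(0,4) a2@(2,2) a3@(3,0) a4@(2,2) a5@(2,2) a6@(0,4) a7@(2,2) a8@(0,4) | pheromone: 0 0 0 0 50 0 / 0 0 0 0 0 0 / 0 0 48 0 0 0 / 8 0 0 0 0 0 / 0 0 0 0 0 0 / 0 0 0 0 0 0

....F.
......
..F...
F.....
......
......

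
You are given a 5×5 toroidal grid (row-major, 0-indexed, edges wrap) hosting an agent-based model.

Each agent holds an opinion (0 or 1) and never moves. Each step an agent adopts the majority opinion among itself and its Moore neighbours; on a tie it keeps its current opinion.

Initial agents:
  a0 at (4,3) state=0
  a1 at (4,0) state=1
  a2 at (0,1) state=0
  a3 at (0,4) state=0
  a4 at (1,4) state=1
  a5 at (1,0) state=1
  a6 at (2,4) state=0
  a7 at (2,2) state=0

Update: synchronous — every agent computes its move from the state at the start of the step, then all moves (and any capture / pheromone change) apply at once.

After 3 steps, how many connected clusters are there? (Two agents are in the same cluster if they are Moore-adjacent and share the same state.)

4

t=1: a0@(4,3):0 a1@(4,0):0 a2@(0,1):1 a3@(0,4):1 a4@(1,4):1 a5@(1,0):0 a6@(2,4):1 a7@(2,2):0
t=2: a0@(4,3):0 a1@(4,0):1 a2@(0,1):0 a3@(0,4):0 a4@(1,4):1 a5@(1,0):1 a6@(2,4):1 a7@(2,2):0
t=3: a0@(4,3):0 a1@(4,0):0 a2@(0,1):1 a3@(0,4):1 a4@(1,4):1 a5@(1,0):1 a6@(2,4):1 a7@(2,2):0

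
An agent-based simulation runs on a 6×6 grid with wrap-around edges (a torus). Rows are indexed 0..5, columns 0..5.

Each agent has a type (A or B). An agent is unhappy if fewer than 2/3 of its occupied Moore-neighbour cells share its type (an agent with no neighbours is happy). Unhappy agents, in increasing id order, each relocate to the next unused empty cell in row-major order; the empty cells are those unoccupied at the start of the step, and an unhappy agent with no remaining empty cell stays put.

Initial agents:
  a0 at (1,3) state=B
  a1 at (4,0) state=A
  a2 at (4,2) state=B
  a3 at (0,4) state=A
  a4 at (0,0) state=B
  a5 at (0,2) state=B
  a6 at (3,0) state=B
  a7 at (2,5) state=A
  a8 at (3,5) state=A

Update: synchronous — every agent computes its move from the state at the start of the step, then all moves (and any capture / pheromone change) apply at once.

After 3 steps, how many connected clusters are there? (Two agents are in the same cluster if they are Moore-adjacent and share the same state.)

4

t=1: a0@(0,1):B a1@(0,3):A a2@(4,2):B a3@(0,5):A a4@(0,0):B a5@(0,2):B a6@(1,0):B a7@(1,1):A a8@(3,5):A
t=2: a0@(0,1):B a1@(0,4):A a2@(4,2):B a3@(1,2):A a4@(1,3):B a5@(1,4):B a6@(1,5):B a7@(2,0):A a8@(3,5):A
t=3: a0@(0,0):B a1@(0,2):A a2@(4,2):B a3@(0,3):A a4@(0,5):B a5@(1,4):B a6@(1,0):B a7@(1,1):A a8@(3,5):A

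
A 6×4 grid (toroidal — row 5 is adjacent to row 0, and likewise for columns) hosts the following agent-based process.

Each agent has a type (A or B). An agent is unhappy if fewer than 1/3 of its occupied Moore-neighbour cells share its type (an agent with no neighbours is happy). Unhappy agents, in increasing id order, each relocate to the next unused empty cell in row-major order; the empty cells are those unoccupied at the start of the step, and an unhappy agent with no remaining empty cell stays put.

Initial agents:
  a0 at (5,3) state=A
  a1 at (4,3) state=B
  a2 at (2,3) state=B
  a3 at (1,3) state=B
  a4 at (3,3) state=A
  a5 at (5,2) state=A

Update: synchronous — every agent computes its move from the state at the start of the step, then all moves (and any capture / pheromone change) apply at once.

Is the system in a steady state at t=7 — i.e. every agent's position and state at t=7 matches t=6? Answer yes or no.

yes

t=1: a0@(5,3):A a1@(0,0):B a2@(2,3):B a3@(1,3):B a4@(0,1):A a5@(5,2):A
t=2: (unchanged — steady state)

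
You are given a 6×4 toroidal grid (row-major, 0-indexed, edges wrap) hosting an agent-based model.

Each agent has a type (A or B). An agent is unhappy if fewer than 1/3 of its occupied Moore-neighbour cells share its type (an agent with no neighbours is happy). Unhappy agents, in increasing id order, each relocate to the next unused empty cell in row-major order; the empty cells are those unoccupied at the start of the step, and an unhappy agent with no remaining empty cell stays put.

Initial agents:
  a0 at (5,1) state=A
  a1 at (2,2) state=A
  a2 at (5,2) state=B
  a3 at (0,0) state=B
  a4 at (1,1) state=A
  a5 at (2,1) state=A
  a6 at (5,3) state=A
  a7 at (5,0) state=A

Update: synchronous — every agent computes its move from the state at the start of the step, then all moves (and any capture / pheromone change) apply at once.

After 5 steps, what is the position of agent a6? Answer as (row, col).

(5, 3)

t=1: a0@(5,1):A a1@(2,2):A a2@(0,1):B a3@(0,2):B a4@(1,1):A a5@(2,1):A a6@(5,3):A a7@(5,0):A
t=2: a0@(5,1):A a1@(2,2):A a2@(0,0):B a3@(0,3):B a4@(1,1):A a5@(2,1):A a6@(5,3):A a7@(5,0):A
t=3: a0@(5,1):A a1@(2,2):A a2@(0,1):B a3@(0,3):B a4@(1,1):A a5@(2,1):A a6@(5,3):A a7@(5,0):A
t=4: a0@(5,1):A a1@(2,2):A a2@(0,0):B a3@(0,2):B a4@(1,1):A a5@(2,1):A a6@(5,3):A a7@(5,0):A
t=5: a0@(5,1):A a1@(2,2):A a2@(0,1):B a3@(0,3):B a4@(1,1):A a5@(2,1):A a6@(5,3):A a7@(5,0):A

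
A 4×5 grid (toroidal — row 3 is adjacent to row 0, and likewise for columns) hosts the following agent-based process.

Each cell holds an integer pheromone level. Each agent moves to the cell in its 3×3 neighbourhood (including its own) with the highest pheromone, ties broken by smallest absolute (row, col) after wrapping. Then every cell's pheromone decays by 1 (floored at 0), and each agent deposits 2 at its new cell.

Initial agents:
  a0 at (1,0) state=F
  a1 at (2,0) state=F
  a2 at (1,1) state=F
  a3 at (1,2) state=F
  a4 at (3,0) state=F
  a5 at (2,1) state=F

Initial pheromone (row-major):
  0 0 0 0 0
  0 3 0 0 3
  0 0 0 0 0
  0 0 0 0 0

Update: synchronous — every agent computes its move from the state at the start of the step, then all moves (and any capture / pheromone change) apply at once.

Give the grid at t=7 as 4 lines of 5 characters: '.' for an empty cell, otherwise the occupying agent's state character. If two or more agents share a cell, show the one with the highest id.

.....
.F...
.....
.....

t=1: a0@(1,1) a1@(1,1) a2@(1,1) a3@(1,1) a4@(0,0) a5@(1,1) | pheromone: 2 0 0 0 0 / 0 12 0 0 2 / 0 0 0 0 0 / 0 0 0 0 0
t=2: a0@(1,1) a1@(1,1) a2@(1,1) a3@(1,1) a4@(1,1) a5@(1,1) | pheromone: 1 0 0 0 0 / 0 23 0 0 1 / 0 0 0 0 0 / 0 0 0 0 0
t=3: a0@(1,1) a1@(1,1) a2@(1,1) a3@(1,1) a4@(1,1) a5@(1,1) | pheromone: 0 0 0 0 0 / 0 34 0 0 0 / 0 0 0 0 0 / 0 0 0 0 0
t=4: a0@(1,1) a1@(1,1) a2@(1,1) a3@(1,1) a4@(1,1) a5@(1,1) | pheromone: 0 0 0 0 0 / 0 45 0 0 0 / 0 0 0 0 0 / 0 0 0 0 0
t=5: a0@(1,1) a1@(1,1) a2@(1,1) a3@(1,1) a4@(1,1) a5@(1,1) | pheromone: 0 0 0 0 0 / 0 56 0 0 0 / 0 0 0 0 0 / 0 0 0 0 0
t=6: a0@(1,1) a1@(1,1) a2@(1,1) a3@(1,1) a4@(1,1) a5@(1,1) | pheromone: 0 0 0 0 0 / 0 67 0 0 0 / 0 0 0 0 0 / 0 0 0 0 0
t=7: a0@(1,1) a1@(1,1) a2@(1,1) a3@(1,1) a4@(1,1) a5@(1,1) | pheromone: 0 0 0 0 0 / 0 78 0 0 0 / 0 0 0 0 0 / 0 0 0 0 0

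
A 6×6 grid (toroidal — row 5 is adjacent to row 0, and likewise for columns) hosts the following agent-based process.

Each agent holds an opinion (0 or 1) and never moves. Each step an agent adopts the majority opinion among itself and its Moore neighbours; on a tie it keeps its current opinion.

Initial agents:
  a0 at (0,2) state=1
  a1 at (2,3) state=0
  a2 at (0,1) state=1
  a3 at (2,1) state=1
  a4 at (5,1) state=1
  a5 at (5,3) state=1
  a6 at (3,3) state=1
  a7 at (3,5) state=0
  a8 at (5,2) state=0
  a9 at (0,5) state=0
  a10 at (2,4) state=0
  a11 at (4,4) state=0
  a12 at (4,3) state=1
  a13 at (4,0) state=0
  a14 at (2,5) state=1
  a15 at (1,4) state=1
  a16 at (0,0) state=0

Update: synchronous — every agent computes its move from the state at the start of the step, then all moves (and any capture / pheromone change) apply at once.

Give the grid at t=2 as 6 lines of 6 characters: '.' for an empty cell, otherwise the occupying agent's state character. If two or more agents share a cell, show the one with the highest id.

t=1: a0@(0,2):1 a1@(2,3):0 a2@(0,1):1 a3@(2,1):1 a4@(5,1):1 a5@(5,3):1 a6@(3,3):0 a7@(3,5):0 a8@(5,2):1 a9@(0,5):0 a10@(2,4):0 a11@(4,4):1 a12@(4,3):1 a13@(4,0):0 a14@(2,5):1 a15@(1,4):0 a16@(0,0):0
t=2: a0@(0,2):1 a1@(2,3):0 a2@(0,1):1 a3@(2,1):1 a4@(5,1):1 a5@(5,3):1 a6@(3,3):0 a7@(3,5):0 a8@(5,2):1 a9@(0,5):0 a10@(2,4):0 a11@(4,4):1 a12@(4,3):1 a13@(4,0):0 a14@(2,5):0 a15@(1,4):0 a16@(0,0):0

011..0
....0.
.1.000
...0.0
0..11.
.111..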